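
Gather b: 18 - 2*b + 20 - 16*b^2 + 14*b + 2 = -16*b^2 + 12*b + 40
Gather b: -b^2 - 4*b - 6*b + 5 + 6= -b^2 - 10*b + 11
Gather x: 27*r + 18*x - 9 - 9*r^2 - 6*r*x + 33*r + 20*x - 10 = -9*r^2 + 60*r + x*(38 - 6*r) - 19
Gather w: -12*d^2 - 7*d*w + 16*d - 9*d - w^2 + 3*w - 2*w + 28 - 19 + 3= -12*d^2 + 7*d - w^2 + w*(1 - 7*d) + 12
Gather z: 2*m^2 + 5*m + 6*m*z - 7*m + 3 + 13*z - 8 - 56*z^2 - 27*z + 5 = 2*m^2 - 2*m - 56*z^2 + z*(6*m - 14)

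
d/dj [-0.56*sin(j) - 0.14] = -0.56*cos(j)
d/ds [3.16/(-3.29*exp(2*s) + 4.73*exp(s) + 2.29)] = (20.7928*exp(s) - 14.9468)*exp(s)/(-3.29*exp(2*s) + 4.73*exp(s) + 2.29)^2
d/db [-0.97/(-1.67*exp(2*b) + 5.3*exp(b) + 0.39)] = (5.141 - 3.2398*exp(b))*exp(b)/(-1.67*exp(2*b) + 5.3*exp(b) + 0.39)^2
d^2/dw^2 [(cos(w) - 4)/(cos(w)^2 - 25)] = (8*(cos(w) - 4)*sin(w)^2*cos(w)^2 - (cos(w)^2 - 25)^2*cos(w) + 2*(cos(w)^2 - 25)*(-4*cos(2*w) + cos(3*w)))/(cos(w)^2 - 25)^3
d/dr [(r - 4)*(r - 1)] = 2*r - 5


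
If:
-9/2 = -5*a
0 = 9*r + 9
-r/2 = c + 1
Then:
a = 9/10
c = -1/2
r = -1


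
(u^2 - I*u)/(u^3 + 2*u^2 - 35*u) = (u - I)/(u^2 + 2*u - 35)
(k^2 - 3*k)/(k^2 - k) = (k - 3)/(k - 1)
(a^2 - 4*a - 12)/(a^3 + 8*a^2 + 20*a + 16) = (a - 6)/(a^2 + 6*a + 8)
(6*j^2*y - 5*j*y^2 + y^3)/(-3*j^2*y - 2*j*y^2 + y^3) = (-2*j + y)/(j + y)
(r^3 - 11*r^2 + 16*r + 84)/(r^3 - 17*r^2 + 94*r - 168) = (r + 2)/(r - 4)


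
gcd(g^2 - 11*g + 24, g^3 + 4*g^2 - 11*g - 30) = g - 3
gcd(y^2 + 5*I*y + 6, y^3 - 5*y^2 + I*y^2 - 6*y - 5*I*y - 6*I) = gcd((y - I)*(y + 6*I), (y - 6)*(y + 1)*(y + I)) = 1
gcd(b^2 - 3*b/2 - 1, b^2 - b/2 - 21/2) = 1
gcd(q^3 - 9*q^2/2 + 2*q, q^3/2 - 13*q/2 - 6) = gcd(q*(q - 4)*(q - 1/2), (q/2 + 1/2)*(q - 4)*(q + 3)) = q - 4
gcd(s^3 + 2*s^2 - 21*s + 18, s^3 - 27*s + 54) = s^2 + 3*s - 18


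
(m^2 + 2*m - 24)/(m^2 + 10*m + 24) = (m - 4)/(m + 4)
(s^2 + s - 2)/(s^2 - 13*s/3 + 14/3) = 3*(s^2 + s - 2)/(3*s^2 - 13*s + 14)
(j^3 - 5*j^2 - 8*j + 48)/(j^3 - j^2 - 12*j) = (j - 4)/j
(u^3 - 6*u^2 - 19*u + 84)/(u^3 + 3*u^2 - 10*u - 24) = (u - 7)/(u + 2)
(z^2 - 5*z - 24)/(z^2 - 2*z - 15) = (z - 8)/(z - 5)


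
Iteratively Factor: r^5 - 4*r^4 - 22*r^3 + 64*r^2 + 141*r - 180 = (r - 4)*(r^4 - 22*r^2 - 24*r + 45) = (r - 4)*(r - 1)*(r^3 + r^2 - 21*r - 45) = (r - 4)*(r - 1)*(r + 3)*(r^2 - 2*r - 15) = (r - 4)*(r - 1)*(r + 3)^2*(r - 5)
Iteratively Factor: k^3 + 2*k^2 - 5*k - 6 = (k + 1)*(k^2 + k - 6) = (k - 2)*(k + 1)*(k + 3)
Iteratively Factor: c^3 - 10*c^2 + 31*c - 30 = (c - 2)*(c^2 - 8*c + 15) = (c - 3)*(c - 2)*(c - 5)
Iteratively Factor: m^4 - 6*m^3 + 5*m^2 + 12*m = (m + 1)*(m^3 - 7*m^2 + 12*m) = (m - 3)*(m + 1)*(m^2 - 4*m) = m*(m - 3)*(m + 1)*(m - 4)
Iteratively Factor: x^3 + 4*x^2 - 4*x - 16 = (x - 2)*(x^2 + 6*x + 8) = (x - 2)*(x + 2)*(x + 4)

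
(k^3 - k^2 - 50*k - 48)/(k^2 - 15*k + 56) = (k^2 + 7*k + 6)/(k - 7)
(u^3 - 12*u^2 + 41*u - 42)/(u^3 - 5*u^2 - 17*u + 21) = (u^2 - 5*u + 6)/(u^2 + 2*u - 3)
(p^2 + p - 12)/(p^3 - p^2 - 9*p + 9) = (p + 4)/(p^2 + 2*p - 3)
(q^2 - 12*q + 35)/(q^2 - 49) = (q - 5)/(q + 7)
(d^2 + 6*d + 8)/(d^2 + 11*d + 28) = (d + 2)/(d + 7)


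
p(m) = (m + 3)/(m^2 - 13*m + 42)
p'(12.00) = -0.15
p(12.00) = 0.50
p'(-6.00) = 0.00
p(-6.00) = -0.02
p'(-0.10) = 0.04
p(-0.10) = 0.07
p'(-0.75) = 0.03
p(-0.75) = 0.04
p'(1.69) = 0.13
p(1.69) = 0.20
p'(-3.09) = 0.01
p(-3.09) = -0.00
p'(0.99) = 0.08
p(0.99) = 0.13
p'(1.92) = 0.15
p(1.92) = 0.24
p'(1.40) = 0.11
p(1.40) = 0.17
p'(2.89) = 0.34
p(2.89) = 0.46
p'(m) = (13 - 2*m)*(m + 3)/(m^2 - 13*m + 42)^2 + 1/(m^2 - 13*m + 42) = (m^2 - 13*m - (m + 3)*(2*m - 13) + 42)/(m^2 - 13*m + 42)^2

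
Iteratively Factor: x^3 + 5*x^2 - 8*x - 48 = (x + 4)*(x^2 + x - 12) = (x + 4)^2*(x - 3)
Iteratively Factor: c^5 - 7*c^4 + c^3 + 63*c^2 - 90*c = (c - 3)*(c^4 - 4*c^3 - 11*c^2 + 30*c) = (c - 3)*(c + 3)*(c^3 - 7*c^2 + 10*c) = (c - 3)*(c - 2)*(c + 3)*(c^2 - 5*c) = (c - 5)*(c - 3)*(c - 2)*(c + 3)*(c)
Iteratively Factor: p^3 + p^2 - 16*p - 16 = (p + 1)*(p^2 - 16) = (p - 4)*(p + 1)*(p + 4)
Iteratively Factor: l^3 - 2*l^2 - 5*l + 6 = (l - 3)*(l^2 + l - 2) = (l - 3)*(l - 1)*(l + 2)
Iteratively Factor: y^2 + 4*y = (y + 4)*(y)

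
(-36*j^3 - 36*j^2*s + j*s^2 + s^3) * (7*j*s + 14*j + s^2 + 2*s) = -252*j^4*s - 504*j^4 - 288*j^3*s^2 - 576*j^3*s - 29*j^2*s^3 - 58*j^2*s^2 + 8*j*s^4 + 16*j*s^3 + s^5 + 2*s^4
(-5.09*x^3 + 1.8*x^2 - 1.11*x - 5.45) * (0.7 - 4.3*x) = 21.887*x^4 - 11.303*x^3 + 6.033*x^2 + 22.658*x - 3.815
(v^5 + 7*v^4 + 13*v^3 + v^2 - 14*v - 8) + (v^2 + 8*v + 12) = v^5 + 7*v^4 + 13*v^3 + 2*v^2 - 6*v + 4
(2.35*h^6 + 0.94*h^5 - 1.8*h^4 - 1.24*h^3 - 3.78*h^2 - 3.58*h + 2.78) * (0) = 0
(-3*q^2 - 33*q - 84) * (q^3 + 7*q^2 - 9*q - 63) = -3*q^5 - 54*q^4 - 288*q^3 - 102*q^2 + 2835*q + 5292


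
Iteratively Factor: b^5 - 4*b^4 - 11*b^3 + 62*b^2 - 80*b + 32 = (b - 4)*(b^4 - 11*b^2 + 18*b - 8) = (b - 4)*(b - 1)*(b^3 + b^2 - 10*b + 8) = (b - 4)*(b - 1)*(b + 4)*(b^2 - 3*b + 2) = (b - 4)*(b - 2)*(b - 1)*(b + 4)*(b - 1)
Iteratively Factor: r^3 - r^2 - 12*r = (r + 3)*(r^2 - 4*r) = r*(r + 3)*(r - 4)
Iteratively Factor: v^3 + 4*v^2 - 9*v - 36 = (v - 3)*(v^2 + 7*v + 12) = (v - 3)*(v + 3)*(v + 4)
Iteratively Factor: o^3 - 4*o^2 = (o)*(o^2 - 4*o) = o^2*(o - 4)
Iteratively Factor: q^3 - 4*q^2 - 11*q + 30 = (q + 3)*(q^2 - 7*q + 10) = (q - 2)*(q + 3)*(q - 5)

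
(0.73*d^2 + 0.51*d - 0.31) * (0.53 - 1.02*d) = -0.7446*d^3 - 0.1333*d^2 + 0.5865*d - 0.1643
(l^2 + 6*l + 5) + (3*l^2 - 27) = 4*l^2 + 6*l - 22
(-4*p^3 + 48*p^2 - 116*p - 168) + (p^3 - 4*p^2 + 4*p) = -3*p^3 + 44*p^2 - 112*p - 168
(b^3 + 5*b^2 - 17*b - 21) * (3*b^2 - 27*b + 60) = 3*b^5 - 12*b^4 - 126*b^3 + 696*b^2 - 453*b - 1260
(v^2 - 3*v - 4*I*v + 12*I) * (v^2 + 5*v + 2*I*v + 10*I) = v^4 + 2*v^3 - 2*I*v^3 - 7*v^2 - 4*I*v^2 + 16*v + 30*I*v - 120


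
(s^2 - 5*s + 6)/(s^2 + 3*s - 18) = (s - 2)/(s + 6)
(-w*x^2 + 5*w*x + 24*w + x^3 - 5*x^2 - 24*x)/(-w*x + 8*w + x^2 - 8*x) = x + 3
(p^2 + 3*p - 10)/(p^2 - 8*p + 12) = (p + 5)/(p - 6)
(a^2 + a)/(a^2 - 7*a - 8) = a/(a - 8)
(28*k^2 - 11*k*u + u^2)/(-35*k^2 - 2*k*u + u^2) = (-4*k + u)/(5*k + u)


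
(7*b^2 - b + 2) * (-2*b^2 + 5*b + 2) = -14*b^4 + 37*b^3 + 5*b^2 + 8*b + 4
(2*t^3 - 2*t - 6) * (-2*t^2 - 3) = -4*t^5 - 2*t^3 + 12*t^2 + 6*t + 18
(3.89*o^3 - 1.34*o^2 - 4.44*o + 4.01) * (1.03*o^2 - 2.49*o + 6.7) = 4.0067*o^5 - 11.0663*o^4 + 24.8264*o^3 + 6.2079*o^2 - 39.7329*o + 26.867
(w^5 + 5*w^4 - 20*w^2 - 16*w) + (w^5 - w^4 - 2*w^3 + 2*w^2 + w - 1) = 2*w^5 + 4*w^4 - 2*w^3 - 18*w^2 - 15*w - 1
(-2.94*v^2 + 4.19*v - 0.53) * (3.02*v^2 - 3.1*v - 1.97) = -8.8788*v^4 + 21.7678*v^3 - 8.7978*v^2 - 6.6113*v + 1.0441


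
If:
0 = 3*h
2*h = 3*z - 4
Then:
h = 0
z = 4/3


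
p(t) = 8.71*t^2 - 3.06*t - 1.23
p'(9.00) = 153.72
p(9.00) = 676.74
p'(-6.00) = -107.58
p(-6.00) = 330.69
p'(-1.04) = -21.18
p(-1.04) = 11.37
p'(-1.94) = -36.85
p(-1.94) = 37.49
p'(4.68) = 78.47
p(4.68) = 175.22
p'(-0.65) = -14.38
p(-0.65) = 4.44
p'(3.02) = 49.55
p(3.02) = 68.97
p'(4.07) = 67.84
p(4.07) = 130.60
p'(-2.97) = -54.80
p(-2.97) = 84.69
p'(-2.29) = -42.95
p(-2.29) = 51.45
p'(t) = 17.42*t - 3.06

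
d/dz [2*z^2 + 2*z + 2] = 4*z + 2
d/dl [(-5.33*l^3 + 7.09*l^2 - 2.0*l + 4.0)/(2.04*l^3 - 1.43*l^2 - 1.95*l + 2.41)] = (-6.8417*l^4 + 28.947*l^3 - 79.7014*l^2 + 45.6138*l + 2.98)/(4.1616*l^6 - 5.8344*l^5 - 5.9111*l^4 + 15.4098*l^3 - 3.0901*l^2 - 9.399*l + 5.8081)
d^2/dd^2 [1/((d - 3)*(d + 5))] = 2*((d - 3)^2 + (d - 3)*(d + 5) + (d + 5)^2)/((d - 3)^3*(d + 5)^3)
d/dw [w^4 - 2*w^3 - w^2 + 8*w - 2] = 4*w^3 - 6*w^2 - 2*w + 8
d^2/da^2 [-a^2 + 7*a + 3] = -2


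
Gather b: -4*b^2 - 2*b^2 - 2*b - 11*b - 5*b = -6*b^2 - 18*b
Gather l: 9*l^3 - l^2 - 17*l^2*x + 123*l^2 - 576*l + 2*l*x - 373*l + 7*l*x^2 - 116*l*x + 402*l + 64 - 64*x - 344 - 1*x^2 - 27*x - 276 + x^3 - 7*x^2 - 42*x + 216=9*l^3 + l^2*(122 - 17*x) + l*(7*x^2 - 114*x - 547) + x^3 - 8*x^2 - 133*x - 340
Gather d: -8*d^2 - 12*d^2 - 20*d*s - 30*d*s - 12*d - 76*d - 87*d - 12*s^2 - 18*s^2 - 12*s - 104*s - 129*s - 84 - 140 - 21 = -20*d^2 + d*(-50*s - 175) - 30*s^2 - 245*s - 245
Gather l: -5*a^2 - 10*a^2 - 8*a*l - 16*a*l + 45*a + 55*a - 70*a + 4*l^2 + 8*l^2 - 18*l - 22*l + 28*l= -15*a^2 + 30*a + 12*l^2 + l*(-24*a - 12)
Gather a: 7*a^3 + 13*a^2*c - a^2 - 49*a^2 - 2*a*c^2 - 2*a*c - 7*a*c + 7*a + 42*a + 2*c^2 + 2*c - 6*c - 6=7*a^3 + a^2*(13*c - 50) + a*(-2*c^2 - 9*c + 49) + 2*c^2 - 4*c - 6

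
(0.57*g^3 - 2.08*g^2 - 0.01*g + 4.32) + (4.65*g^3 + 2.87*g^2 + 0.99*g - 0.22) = 5.22*g^3 + 0.79*g^2 + 0.98*g + 4.1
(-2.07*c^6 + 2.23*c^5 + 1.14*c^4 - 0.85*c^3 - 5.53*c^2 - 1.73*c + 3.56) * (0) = 0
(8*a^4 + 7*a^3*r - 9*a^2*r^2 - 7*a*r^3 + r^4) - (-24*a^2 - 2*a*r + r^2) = 8*a^4 + 7*a^3*r - 9*a^2*r^2 + 24*a^2 - 7*a*r^3 + 2*a*r + r^4 - r^2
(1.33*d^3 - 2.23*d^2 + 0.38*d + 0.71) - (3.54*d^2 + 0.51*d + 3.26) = 1.33*d^3 - 5.77*d^2 - 0.13*d - 2.55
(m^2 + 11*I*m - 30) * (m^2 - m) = m^4 - m^3 + 11*I*m^3 - 30*m^2 - 11*I*m^2 + 30*m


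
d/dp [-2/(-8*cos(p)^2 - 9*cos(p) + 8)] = 2*(16*cos(p) + 9)*sin(p)/(-8*sin(p)^2 + 9*cos(p))^2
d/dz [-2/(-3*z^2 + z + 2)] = 2*(1 - 6*z)/(-3*z^2 + z + 2)^2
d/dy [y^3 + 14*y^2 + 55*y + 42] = 3*y^2 + 28*y + 55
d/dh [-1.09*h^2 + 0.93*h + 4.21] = 0.93 - 2.18*h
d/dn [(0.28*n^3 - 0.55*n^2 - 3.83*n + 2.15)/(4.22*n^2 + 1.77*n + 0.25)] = (1.1816*n^4 + 0.9912*n^3 + 15.3991*n^2 - 18.421*n - 4.763)/(17.8084*n^4 + 14.9388*n^3 + 5.2429*n^2 + 0.885*n + 0.0625)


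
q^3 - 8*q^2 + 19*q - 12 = (q - 4)*(q - 3)*(q - 1)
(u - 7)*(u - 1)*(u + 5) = u^3 - 3*u^2 - 33*u + 35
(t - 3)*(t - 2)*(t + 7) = t^3 + 2*t^2 - 29*t + 42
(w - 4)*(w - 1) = w^2 - 5*w + 4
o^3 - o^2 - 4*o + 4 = (o - 2)*(o - 1)*(o + 2)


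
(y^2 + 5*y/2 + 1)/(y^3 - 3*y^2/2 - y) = (y + 2)/(y*(y - 2))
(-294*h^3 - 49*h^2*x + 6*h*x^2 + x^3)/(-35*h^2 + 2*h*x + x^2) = (-42*h^2 - h*x + x^2)/(-5*h + x)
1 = 1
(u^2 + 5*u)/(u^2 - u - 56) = u*(u + 5)/(u^2 - u - 56)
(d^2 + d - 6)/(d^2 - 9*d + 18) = (d^2 + d - 6)/(d^2 - 9*d + 18)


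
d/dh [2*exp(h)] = 2*exp(h)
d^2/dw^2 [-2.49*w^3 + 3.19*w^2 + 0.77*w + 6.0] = 6.38 - 14.94*w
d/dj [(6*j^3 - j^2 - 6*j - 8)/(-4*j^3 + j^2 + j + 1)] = (2*j^4 - 36*j^3 - 73*j^2 + 14*j + 2)/(16*j^6 - 8*j^5 - 7*j^4 - 6*j^3 + 3*j^2 + 2*j + 1)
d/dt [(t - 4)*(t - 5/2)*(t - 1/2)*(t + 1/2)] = 4*t^3 - 39*t^2/2 + 39*t/2 + 13/8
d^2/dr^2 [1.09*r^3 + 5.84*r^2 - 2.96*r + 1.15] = 6.54*r + 11.68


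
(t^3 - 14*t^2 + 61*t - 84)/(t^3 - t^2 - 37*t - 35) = (t^2 - 7*t + 12)/(t^2 + 6*t + 5)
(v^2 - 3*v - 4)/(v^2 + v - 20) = (v + 1)/(v + 5)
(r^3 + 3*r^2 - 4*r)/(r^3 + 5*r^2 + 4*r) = (r - 1)/(r + 1)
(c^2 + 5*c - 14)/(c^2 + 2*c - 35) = (c - 2)/(c - 5)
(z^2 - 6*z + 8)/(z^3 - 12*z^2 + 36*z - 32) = (z - 4)/(z^2 - 10*z + 16)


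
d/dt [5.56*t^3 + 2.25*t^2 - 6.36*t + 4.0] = 16.68*t^2 + 4.5*t - 6.36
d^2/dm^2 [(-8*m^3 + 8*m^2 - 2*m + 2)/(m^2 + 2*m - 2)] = 12*(-11*m^3 + 25*m^2 - 16*m + 6)/(m^6 + 6*m^5 + 6*m^4 - 16*m^3 - 12*m^2 + 24*m - 8)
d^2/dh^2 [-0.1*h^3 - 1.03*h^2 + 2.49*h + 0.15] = -0.6*h - 2.06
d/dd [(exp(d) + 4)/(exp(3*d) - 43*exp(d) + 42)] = (-(exp(d) + 4)*(3*exp(2*d) - 43) + exp(3*d) - 43*exp(d) + 42)*exp(d)/(exp(3*d) - 43*exp(d) + 42)^2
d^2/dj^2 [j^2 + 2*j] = 2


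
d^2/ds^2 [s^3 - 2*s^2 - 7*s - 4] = 6*s - 4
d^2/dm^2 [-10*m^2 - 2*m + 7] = -20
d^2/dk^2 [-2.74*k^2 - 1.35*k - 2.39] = -5.48000000000000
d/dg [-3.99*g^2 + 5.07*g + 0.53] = 5.07 - 7.98*g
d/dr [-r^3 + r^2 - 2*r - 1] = -3*r^2 + 2*r - 2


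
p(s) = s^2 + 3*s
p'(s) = 2*s + 3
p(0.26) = 0.85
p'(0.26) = 3.52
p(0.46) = 1.59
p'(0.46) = 3.92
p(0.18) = 0.57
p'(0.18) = 3.36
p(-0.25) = -0.69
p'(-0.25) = 2.50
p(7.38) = 76.60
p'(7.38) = 17.76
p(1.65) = 7.67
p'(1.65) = 6.30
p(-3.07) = 0.21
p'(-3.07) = -3.14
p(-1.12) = -2.11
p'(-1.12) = 0.76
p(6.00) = 54.00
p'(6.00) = 15.00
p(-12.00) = 108.00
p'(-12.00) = -21.00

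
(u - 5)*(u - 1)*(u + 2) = u^3 - 4*u^2 - 7*u + 10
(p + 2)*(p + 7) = p^2 + 9*p + 14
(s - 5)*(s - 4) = s^2 - 9*s + 20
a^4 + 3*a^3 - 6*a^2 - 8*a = a*(a - 2)*(a + 1)*(a + 4)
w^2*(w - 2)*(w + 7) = w^4 + 5*w^3 - 14*w^2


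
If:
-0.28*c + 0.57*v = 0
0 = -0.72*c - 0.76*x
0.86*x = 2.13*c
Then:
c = 0.00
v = 0.00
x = 0.00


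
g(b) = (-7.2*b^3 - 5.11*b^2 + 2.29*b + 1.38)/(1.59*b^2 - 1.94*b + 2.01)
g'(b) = (1.94 - 3.18*b)*(-7.2*b^3 - 5.11*b^2 + 2.29*b + 1.38)/(1.59*b^2 - 1.94*b + 2.01)^2 + (-21.6*b^2 - 10.22*b + 2.29)/(1.59*b^2 - 1.94*b + 2.01)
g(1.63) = -12.90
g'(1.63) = -9.73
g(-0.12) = 0.46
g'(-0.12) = 1.89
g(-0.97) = 0.17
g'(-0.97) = -1.35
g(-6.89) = 23.09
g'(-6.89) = -4.42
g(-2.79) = 5.64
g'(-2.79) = -3.86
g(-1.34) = 0.87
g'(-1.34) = -2.34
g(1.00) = -5.20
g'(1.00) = -13.90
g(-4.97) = 14.68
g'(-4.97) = -4.32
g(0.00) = 0.69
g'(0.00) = 1.80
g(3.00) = -22.11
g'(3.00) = -5.21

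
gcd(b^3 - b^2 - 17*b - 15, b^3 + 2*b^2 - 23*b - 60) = b^2 - 2*b - 15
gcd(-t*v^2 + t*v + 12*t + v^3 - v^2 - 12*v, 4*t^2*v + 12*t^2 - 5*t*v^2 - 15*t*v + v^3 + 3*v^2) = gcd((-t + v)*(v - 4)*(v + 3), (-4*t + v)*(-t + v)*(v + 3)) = t*v + 3*t - v^2 - 3*v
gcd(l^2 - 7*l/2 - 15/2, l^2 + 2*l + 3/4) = l + 3/2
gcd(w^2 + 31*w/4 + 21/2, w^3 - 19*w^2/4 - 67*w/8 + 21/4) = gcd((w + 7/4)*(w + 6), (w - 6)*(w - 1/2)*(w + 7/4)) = w + 7/4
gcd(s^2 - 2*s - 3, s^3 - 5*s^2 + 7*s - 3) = s - 3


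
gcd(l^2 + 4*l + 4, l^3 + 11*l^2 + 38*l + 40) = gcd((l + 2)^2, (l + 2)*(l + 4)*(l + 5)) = l + 2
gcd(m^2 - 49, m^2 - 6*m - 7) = m - 7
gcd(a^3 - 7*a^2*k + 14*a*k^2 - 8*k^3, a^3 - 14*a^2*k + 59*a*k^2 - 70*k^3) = a - 2*k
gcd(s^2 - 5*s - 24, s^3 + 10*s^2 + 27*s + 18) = s + 3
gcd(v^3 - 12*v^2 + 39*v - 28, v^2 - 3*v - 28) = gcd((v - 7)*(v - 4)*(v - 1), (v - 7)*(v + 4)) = v - 7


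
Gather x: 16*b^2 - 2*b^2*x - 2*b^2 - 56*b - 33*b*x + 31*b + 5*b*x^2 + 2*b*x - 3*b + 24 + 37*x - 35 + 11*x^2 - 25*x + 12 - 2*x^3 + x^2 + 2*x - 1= 14*b^2 - 28*b - 2*x^3 + x^2*(5*b + 12) + x*(-2*b^2 - 31*b + 14)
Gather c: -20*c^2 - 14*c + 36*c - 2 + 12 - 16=-20*c^2 + 22*c - 6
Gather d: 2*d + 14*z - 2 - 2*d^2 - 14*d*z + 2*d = -2*d^2 + d*(4 - 14*z) + 14*z - 2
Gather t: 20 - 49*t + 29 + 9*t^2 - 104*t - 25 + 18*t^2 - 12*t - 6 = 27*t^2 - 165*t + 18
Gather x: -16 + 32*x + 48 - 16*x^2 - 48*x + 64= -16*x^2 - 16*x + 96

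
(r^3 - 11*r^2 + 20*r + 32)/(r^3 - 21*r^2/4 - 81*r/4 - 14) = 4*(r - 4)/(4*r + 7)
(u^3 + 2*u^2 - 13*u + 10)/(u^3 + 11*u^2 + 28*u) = (u^3 + 2*u^2 - 13*u + 10)/(u*(u^2 + 11*u + 28))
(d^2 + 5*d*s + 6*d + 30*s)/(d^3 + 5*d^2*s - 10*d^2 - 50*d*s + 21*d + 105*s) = (d + 6)/(d^2 - 10*d + 21)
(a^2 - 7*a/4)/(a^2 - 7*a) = (a - 7/4)/(a - 7)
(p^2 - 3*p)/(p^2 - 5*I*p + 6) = p*(p - 3)/(p^2 - 5*I*p + 6)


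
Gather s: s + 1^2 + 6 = s + 7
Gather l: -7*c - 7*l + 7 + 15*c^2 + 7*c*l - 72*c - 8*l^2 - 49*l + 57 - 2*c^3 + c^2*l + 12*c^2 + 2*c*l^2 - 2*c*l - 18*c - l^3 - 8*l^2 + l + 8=-2*c^3 + 27*c^2 - 97*c - l^3 + l^2*(2*c - 16) + l*(c^2 + 5*c - 55) + 72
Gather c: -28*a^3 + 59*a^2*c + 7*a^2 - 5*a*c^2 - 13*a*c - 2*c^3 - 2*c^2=-28*a^3 + 7*a^2 - 2*c^3 + c^2*(-5*a - 2) + c*(59*a^2 - 13*a)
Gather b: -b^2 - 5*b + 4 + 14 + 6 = -b^2 - 5*b + 24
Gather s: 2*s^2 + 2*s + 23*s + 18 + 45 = 2*s^2 + 25*s + 63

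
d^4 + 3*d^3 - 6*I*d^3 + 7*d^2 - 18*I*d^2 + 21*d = d*(d + 3)*(d - 7*I)*(d + I)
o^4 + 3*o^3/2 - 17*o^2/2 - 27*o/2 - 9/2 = (o - 3)*(o + 1/2)*(o + 1)*(o + 3)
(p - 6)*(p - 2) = p^2 - 8*p + 12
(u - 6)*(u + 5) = u^2 - u - 30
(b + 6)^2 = b^2 + 12*b + 36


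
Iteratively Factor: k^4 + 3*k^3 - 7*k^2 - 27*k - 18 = (k + 3)*(k^3 - 7*k - 6) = (k + 2)*(k + 3)*(k^2 - 2*k - 3) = (k + 1)*(k + 2)*(k + 3)*(k - 3)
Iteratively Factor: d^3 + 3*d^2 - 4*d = (d)*(d^2 + 3*d - 4) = d*(d - 1)*(d + 4)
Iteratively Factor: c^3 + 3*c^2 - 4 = (c - 1)*(c^2 + 4*c + 4) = (c - 1)*(c + 2)*(c + 2)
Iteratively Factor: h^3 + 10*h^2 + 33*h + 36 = (h + 4)*(h^2 + 6*h + 9) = (h + 3)*(h + 4)*(h + 3)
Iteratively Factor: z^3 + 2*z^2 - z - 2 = (z + 2)*(z^2 - 1) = (z - 1)*(z + 2)*(z + 1)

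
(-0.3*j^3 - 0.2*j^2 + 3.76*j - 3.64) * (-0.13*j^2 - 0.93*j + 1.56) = 0.039*j^5 + 0.305*j^4 - 0.7708*j^3 - 3.3356*j^2 + 9.2508*j - 5.6784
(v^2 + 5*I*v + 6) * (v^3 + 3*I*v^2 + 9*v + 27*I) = v^5 + 8*I*v^4 + 90*I*v^2 - 81*v + 162*I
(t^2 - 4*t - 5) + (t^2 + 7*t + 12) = 2*t^2 + 3*t + 7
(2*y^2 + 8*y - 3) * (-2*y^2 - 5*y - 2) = -4*y^4 - 26*y^3 - 38*y^2 - y + 6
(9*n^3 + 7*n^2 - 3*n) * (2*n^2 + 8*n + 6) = 18*n^5 + 86*n^4 + 104*n^3 + 18*n^2 - 18*n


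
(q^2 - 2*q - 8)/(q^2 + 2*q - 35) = (q^2 - 2*q - 8)/(q^2 + 2*q - 35)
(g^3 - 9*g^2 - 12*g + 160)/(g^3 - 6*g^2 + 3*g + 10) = (g^2 - 4*g - 32)/(g^2 - g - 2)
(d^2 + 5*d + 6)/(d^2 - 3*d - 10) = (d + 3)/(d - 5)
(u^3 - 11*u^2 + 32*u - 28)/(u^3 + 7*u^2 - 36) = (u^2 - 9*u + 14)/(u^2 + 9*u + 18)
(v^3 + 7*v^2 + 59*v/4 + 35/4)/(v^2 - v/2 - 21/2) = (4*v^3 + 28*v^2 + 59*v + 35)/(2*(2*v^2 - v - 21))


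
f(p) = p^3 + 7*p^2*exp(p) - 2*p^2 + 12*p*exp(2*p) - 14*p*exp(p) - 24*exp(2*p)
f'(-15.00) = 735.00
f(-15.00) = -3825.00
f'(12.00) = 6675420555367.23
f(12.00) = 3178831371046.01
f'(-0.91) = -6.55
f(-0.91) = -0.61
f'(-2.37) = 27.89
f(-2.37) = -18.23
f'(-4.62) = 83.83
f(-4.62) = -139.20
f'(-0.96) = -4.94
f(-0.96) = -0.32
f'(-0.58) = -18.84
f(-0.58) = -4.71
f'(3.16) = 23468.92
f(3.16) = 8349.96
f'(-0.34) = -30.05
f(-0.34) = -10.53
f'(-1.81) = 16.40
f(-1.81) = -5.81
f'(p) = 7*p^2*exp(p) + 3*p^2 + 24*p*exp(2*p) - 4*p - 36*exp(2*p) - 14*exp(p)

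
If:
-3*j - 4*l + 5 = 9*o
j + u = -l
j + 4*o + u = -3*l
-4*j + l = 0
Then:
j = 5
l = 20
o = -10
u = -25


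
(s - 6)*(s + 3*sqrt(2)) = s^2 - 6*s + 3*sqrt(2)*s - 18*sqrt(2)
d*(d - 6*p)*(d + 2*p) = d^3 - 4*d^2*p - 12*d*p^2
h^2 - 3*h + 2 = (h - 2)*(h - 1)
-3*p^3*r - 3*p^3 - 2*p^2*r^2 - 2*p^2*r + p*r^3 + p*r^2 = (-3*p + r)*(p + r)*(p*r + p)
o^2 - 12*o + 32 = (o - 8)*(o - 4)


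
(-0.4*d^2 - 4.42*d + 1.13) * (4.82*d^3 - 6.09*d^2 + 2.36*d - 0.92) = -1.928*d^5 - 18.8684*d^4 + 31.4204*d^3 - 16.9449*d^2 + 6.7332*d - 1.0396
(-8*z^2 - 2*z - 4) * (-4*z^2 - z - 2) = 32*z^4 + 16*z^3 + 34*z^2 + 8*z + 8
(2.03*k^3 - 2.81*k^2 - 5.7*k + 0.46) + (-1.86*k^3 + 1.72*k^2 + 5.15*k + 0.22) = 0.17*k^3 - 1.09*k^2 - 0.55*k + 0.68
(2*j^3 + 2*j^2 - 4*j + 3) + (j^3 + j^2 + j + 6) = 3*j^3 + 3*j^2 - 3*j + 9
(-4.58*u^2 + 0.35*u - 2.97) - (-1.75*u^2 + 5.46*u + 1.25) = -2.83*u^2 - 5.11*u - 4.22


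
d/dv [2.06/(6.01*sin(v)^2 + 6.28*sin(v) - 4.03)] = -(24.7612*sin(v) + 12.9368)*cos(v)/(6.01*sin(v)^2 + 6.28*sin(v) - 4.03)^2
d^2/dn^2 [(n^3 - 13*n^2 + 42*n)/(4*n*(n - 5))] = 1/(n^3 - 15*n^2 + 75*n - 125)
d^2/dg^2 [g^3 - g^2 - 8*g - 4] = 6*g - 2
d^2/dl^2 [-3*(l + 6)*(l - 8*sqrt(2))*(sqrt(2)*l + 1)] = -18*sqrt(2)*l - 36*sqrt(2) + 90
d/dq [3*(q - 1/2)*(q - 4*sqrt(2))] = 6*q - 12*sqrt(2) - 3/2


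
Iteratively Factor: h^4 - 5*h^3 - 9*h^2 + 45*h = (h - 5)*(h^3 - 9*h) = h*(h - 5)*(h^2 - 9) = h*(h - 5)*(h - 3)*(h + 3)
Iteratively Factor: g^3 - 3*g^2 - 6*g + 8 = (g - 4)*(g^2 + g - 2) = (g - 4)*(g - 1)*(g + 2)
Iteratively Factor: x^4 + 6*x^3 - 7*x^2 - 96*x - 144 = (x - 4)*(x^3 + 10*x^2 + 33*x + 36) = (x - 4)*(x + 3)*(x^2 + 7*x + 12) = (x - 4)*(x + 3)*(x + 4)*(x + 3)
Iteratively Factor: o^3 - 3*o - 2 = (o + 1)*(o^2 - o - 2) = (o + 1)^2*(o - 2)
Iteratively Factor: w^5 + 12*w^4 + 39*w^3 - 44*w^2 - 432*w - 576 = (w + 3)*(w^4 + 9*w^3 + 12*w^2 - 80*w - 192) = (w + 3)*(w + 4)*(w^3 + 5*w^2 - 8*w - 48) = (w + 3)*(w + 4)^2*(w^2 + w - 12) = (w - 3)*(w + 3)*(w + 4)^2*(w + 4)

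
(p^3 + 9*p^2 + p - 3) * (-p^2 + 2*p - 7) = -p^5 - 7*p^4 + 10*p^3 - 58*p^2 - 13*p + 21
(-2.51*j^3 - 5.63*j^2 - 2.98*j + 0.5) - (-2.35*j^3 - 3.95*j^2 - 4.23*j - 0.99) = -0.16*j^3 - 1.68*j^2 + 1.25*j + 1.49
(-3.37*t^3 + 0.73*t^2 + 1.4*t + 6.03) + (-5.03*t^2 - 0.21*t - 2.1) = -3.37*t^3 - 4.3*t^2 + 1.19*t + 3.93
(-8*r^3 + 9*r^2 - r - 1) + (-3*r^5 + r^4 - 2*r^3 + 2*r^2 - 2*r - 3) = -3*r^5 + r^4 - 10*r^3 + 11*r^2 - 3*r - 4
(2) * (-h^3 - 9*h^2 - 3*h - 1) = -2*h^3 - 18*h^2 - 6*h - 2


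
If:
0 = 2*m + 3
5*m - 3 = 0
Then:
No Solution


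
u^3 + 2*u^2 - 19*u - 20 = (u - 4)*(u + 1)*(u + 5)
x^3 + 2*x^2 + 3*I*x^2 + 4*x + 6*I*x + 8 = (x + 2)*(x - I)*(x + 4*I)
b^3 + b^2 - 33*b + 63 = (b - 3)^2*(b + 7)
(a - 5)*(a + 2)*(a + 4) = a^3 + a^2 - 22*a - 40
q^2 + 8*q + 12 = (q + 2)*(q + 6)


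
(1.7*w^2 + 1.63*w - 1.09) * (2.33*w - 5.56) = 3.961*w^3 - 5.6541*w^2 - 11.6025*w + 6.0604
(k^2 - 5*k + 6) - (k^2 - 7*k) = 2*k + 6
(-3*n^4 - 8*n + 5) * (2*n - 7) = -6*n^5 + 21*n^4 - 16*n^2 + 66*n - 35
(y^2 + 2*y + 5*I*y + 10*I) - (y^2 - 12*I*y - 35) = 2*y + 17*I*y + 35 + 10*I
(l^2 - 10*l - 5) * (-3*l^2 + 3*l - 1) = -3*l^4 + 33*l^3 - 16*l^2 - 5*l + 5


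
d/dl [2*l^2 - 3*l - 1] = 4*l - 3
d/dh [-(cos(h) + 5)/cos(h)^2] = -(cos(h) + 10)*sin(h)/cos(h)^3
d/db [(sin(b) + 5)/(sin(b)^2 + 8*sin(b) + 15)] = -cos(b)/(sin(b) + 3)^2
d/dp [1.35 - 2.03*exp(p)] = -2.03*exp(p)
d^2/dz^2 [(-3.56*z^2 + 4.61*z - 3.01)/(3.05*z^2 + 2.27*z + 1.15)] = (135.06437*z^3 - 93.08295*z^2 - 222.05586*z - 43.390318)/(28.372625*z^6 + 63.350025*z^5 + 79.24266*z^4 + 59.469233*z^3 + 29.87838*z^2 + 9.006225*z + 1.520875)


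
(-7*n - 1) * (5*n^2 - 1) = -35*n^3 - 5*n^2 + 7*n + 1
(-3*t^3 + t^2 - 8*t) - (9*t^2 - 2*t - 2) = -3*t^3 - 8*t^2 - 6*t + 2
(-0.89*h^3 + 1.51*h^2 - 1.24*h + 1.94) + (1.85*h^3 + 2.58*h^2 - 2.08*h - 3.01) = 0.96*h^3 + 4.09*h^2 - 3.32*h - 1.07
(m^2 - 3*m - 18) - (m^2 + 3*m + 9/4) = -6*m - 81/4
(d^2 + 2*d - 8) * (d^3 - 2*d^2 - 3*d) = d^5 - 15*d^3 + 10*d^2 + 24*d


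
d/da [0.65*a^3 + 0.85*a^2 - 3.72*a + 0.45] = 1.95*a^2 + 1.7*a - 3.72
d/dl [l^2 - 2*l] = 2*l - 2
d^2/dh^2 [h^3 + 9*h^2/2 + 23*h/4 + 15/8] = 6*h + 9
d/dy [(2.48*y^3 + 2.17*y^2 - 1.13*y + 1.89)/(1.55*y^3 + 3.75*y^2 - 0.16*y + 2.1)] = (5.9365*y^4 + 2.7094*y^3 + 10.7258*y^2 - 5.061*y - 2.0706)/(2.4025*y^6 + 11.625*y^5 + 13.5665*y^4 + 5.31*y^3 + 15.7756*y^2 - 0.672*y + 4.41)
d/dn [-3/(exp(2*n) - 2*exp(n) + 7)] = 6*(exp(n) - 1)*exp(n)/(exp(2*n) - 2*exp(n) + 7)^2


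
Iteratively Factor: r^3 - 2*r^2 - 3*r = (r)*(r^2 - 2*r - 3) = r*(r - 3)*(r + 1)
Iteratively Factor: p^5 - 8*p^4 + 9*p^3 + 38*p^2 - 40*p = (p)*(p^4 - 8*p^3 + 9*p^2 + 38*p - 40) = p*(p - 5)*(p^3 - 3*p^2 - 6*p + 8) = p*(p - 5)*(p + 2)*(p^2 - 5*p + 4) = p*(p - 5)*(p - 1)*(p + 2)*(p - 4)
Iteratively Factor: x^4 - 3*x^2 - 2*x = (x)*(x^3 - 3*x - 2) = x*(x + 1)*(x^2 - x - 2) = x*(x - 2)*(x + 1)*(x + 1)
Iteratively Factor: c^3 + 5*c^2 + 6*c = (c)*(c^2 + 5*c + 6) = c*(c + 2)*(c + 3)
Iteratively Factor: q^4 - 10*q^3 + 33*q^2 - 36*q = (q)*(q^3 - 10*q^2 + 33*q - 36) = q*(q - 4)*(q^2 - 6*q + 9) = q*(q - 4)*(q - 3)*(q - 3)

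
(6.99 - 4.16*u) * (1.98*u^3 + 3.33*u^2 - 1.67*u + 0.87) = -8.2368*u^4 - 0.0125999999999991*u^3 + 30.2239*u^2 - 15.2925*u + 6.0813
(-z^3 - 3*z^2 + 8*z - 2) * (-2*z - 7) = 2*z^4 + 13*z^3 + 5*z^2 - 52*z + 14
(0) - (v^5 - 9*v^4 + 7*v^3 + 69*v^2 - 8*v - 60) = -v^5 + 9*v^4 - 7*v^3 - 69*v^2 + 8*v + 60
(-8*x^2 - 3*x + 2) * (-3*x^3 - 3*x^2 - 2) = 24*x^5 + 33*x^4 + 3*x^3 + 10*x^2 + 6*x - 4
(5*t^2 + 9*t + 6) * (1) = 5*t^2 + 9*t + 6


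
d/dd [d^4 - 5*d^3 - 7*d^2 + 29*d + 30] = 4*d^3 - 15*d^2 - 14*d + 29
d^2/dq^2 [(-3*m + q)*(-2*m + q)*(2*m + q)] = -6*m + 6*q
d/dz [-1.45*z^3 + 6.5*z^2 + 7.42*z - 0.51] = -4.35*z^2 + 13.0*z + 7.42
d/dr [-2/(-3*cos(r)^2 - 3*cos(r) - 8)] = 6*(2*cos(r) + 1)*sin(r)/(3*cos(r)^2 + 3*cos(r) + 8)^2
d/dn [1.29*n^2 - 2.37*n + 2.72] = 2.58*n - 2.37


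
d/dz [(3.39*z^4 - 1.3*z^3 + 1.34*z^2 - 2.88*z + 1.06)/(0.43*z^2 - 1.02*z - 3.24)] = (2.9154*z^5 - 10.9324*z^4 - 41.2824*z^3 + 12.5076*z^2 - 9.5948*z + 10.4124)/(0.1849*z^4 - 0.8772*z^3 - 1.746*z^2 + 6.6096*z + 10.4976)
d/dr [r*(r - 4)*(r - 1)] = 3*r^2 - 10*r + 4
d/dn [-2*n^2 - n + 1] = -4*n - 1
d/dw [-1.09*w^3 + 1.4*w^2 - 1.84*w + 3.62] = -3.27*w^2 + 2.8*w - 1.84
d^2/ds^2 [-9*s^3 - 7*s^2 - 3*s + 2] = -54*s - 14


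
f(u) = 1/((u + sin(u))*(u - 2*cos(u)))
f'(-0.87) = 0.22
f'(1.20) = -6.58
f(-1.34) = 0.24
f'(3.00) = -0.02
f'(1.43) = -1.10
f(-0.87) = 0.28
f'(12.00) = 0.00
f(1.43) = 0.36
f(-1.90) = 0.28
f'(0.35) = 1.60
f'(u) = (-2*sin(u) - 1)/((u + sin(u))*(u - 2*cos(u))^2) + (-cos(u) - 1)/((u + sin(u))^2*(u - 2*cos(u))) = (-(u + sin(u))*(2*sin(u) + 1) - (u - 2*cos(u))*(cos(u) + 1))/((u + sin(u))^2*(u - 2*cos(u))^2)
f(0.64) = -0.84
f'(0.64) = -0.69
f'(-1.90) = -0.13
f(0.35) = -0.94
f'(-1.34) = 0.00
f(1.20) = 0.99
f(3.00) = 0.06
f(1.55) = 0.26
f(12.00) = 0.01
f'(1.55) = -0.62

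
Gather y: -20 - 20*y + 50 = 30 - 20*y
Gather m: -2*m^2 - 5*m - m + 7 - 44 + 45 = -2*m^2 - 6*m + 8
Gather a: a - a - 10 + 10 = 0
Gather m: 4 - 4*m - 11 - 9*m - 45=-13*m - 52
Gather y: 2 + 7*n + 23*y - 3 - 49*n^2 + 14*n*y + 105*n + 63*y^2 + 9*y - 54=-49*n^2 + 112*n + 63*y^2 + y*(14*n + 32) - 55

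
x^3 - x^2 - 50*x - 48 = (x - 8)*(x + 1)*(x + 6)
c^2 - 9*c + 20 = (c - 5)*(c - 4)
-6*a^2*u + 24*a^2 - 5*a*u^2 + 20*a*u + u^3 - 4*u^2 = (-6*a + u)*(a + u)*(u - 4)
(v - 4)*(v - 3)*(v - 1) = v^3 - 8*v^2 + 19*v - 12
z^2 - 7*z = z*(z - 7)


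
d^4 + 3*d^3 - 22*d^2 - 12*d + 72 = (d - 3)*(d - 2)*(d + 2)*(d + 6)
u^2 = u^2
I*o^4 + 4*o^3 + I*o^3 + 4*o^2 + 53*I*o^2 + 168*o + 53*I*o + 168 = (o - 8*I)*(o - 3*I)*(o + 7*I)*(I*o + I)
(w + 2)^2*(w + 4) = w^3 + 8*w^2 + 20*w + 16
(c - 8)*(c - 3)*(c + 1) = c^3 - 10*c^2 + 13*c + 24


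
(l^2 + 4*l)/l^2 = (l + 4)/l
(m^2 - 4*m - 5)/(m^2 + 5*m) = (m^2 - 4*m - 5)/(m*(m + 5))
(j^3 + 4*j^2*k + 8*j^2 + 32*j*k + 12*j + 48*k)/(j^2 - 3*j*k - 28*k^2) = (j^2 + 8*j + 12)/(j - 7*k)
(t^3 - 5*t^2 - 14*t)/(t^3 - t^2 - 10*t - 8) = t*(t - 7)/(t^2 - 3*t - 4)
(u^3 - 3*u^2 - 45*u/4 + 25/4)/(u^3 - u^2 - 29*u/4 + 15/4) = (u - 5)/(u - 3)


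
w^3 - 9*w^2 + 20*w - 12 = (w - 6)*(w - 2)*(w - 1)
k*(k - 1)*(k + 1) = k^3 - k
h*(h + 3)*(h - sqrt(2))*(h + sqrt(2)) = h^4 + 3*h^3 - 2*h^2 - 6*h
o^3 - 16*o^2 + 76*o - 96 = (o - 8)*(o - 6)*(o - 2)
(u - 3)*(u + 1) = u^2 - 2*u - 3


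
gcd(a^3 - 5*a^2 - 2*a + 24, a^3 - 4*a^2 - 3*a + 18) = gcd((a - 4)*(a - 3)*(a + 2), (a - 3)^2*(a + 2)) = a^2 - a - 6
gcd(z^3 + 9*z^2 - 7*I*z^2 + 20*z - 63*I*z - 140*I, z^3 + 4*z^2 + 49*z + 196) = z^2 + z*(4 - 7*I) - 28*I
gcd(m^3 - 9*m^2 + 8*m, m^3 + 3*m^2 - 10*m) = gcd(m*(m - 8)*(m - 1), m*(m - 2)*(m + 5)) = m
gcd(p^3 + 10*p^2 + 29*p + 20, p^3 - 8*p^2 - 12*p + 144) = p + 4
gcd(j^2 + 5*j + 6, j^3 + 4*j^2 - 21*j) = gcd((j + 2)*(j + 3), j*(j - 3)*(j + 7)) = 1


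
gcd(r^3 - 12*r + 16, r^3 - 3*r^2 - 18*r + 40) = r^2 + 2*r - 8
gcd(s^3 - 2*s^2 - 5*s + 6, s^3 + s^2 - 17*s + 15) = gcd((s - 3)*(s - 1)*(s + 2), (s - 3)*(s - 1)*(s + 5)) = s^2 - 4*s + 3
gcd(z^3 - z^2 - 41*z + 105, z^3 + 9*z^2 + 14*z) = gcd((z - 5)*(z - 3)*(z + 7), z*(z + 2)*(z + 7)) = z + 7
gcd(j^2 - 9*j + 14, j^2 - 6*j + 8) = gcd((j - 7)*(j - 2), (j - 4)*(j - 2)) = j - 2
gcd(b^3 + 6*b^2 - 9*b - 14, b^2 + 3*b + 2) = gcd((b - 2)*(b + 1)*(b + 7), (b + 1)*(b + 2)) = b + 1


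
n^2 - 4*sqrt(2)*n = n*(n - 4*sqrt(2))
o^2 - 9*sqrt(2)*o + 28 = (o - 7*sqrt(2))*(o - 2*sqrt(2))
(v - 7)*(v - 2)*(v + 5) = v^3 - 4*v^2 - 31*v + 70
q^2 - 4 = (q - 2)*(q + 2)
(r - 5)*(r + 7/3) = r^2 - 8*r/3 - 35/3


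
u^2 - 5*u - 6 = (u - 6)*(u + 1)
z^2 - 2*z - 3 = (z - 3)*(z + 1)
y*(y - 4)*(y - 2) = y^3 - 6*y^2 + 8*y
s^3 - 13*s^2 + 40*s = s*(s - 8)*(s - 5)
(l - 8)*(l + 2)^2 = l^3 - 4*l^2 - 28*l - 32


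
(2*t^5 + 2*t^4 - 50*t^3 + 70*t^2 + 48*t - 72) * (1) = 2*t^5 + 2*t^4 - 50*t^3 + 70*t^2 + 48*t - 72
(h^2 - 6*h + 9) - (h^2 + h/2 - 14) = 23 - 13*h/2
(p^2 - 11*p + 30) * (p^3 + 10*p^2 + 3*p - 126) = p^5 - p^4 - 77*p^3 + 141*p^2 + 1476*p - 3780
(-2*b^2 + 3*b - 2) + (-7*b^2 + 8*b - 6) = -9*b^2 + 11*b - 8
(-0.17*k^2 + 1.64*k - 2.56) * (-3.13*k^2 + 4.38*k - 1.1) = 0.5321*k^4 - 5.8778*k^3 + 15.383*k^2 - 13.0168*k + 2.816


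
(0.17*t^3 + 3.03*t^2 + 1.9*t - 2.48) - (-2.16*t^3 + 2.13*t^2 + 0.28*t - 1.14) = 2.33*t^3 + 0.9*t^2 + 1.62*t - 1.34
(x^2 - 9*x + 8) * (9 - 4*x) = -4*x^3 + 45*x^2 - 113*x + 72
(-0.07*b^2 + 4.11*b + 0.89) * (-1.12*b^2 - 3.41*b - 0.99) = 0.0784*b^4 - 4.3645*b^3 - 14.9426*b^2 - 7.1038*b - 0.8811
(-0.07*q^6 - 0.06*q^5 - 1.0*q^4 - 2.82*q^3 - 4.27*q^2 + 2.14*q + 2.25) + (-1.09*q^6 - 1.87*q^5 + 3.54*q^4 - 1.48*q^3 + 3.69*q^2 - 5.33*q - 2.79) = -1.16*q^6 - 1.93*q^5 + 2.54*q^4 - 4.3*q^3 - 0.58*q^2 - 3.19*q - 0.54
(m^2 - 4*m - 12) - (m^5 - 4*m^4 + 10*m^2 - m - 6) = -m^5 + 4*m^4 - 9*m^2 - 3*m - 6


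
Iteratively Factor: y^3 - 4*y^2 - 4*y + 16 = (y - 2)*(y^2 - 2*y - 8) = (y - 2)*(y + 2)*(y - 4)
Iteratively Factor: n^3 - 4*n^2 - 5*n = (n + 1)*(n^2 - 5*n) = n*(n + 1)*(n - 5)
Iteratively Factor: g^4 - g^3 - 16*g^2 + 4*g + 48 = (g - 4)*(g^3 + 3*g^2 - 4*g - 12) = (g - 4)*(g - 2)*(g^2 + 5*g + 6) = (g - 4)*(g - 2)*(g + 2)*(g + 3)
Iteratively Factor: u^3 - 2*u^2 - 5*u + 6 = (u - 3)*(u^2 + u - 2) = (u - 3)*(u + 2)*(u - 1)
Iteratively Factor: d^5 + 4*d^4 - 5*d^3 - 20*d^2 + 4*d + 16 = (d - 1)*(d^4 + 5*d^3 - 20*d - 16) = (d - 1)*(d + 1)*(d^3 + 4*d^2 - 4*d - 16) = (d - 1)*(d + 1)*(d + 2)*(d^2 + 2*d - 8) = (d - 1)*(d + 1)*(d + 2)*(d + 4)*(d - 2)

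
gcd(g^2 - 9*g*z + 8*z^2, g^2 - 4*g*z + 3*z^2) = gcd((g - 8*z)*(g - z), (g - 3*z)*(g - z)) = -g + z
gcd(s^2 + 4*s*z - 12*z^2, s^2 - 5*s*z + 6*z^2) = -s + 2*z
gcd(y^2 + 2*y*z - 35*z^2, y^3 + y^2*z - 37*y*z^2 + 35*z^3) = y^2 + 2*y*z - 35*z^2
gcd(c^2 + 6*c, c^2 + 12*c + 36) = c + 6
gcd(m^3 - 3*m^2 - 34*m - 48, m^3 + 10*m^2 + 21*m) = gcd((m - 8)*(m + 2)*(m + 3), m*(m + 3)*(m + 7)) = m + 3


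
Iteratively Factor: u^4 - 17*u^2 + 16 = (u + 4)*(u^3 - 4*u^2 - u + 4) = (u + 1)*(u + 4)*(u^2 - 5*u + 4) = (u - 4)*(u + 1)*(u + 4)*(u - 1)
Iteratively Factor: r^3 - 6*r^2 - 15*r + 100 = (r - 5)*(r^2 - r - 20) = (r - 5)^2*(r + 4)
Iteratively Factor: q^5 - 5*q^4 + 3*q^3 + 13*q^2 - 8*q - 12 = (q - 3)*(q^4 - 2*q^3 - 3*q^2 + 4*q + 4) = (q - 3)*(q + 1)*(q^3 - 3*q^2 + 4) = (q - 3)*(q - 2)*(q + 1)*(q^2 - q - 2) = (q - 3)*(q - 2)^2*(q + 1)*(q + 1)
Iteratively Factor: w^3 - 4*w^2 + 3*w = (w)*(w^2 - 4*w + 3) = w*(w - 3)*(w - 1)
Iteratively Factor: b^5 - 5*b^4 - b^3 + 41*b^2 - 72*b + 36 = (b - 1)*(b^4 - 4*b^3 - 5*b^2 + 36*b - 36) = (b - 2)*(b - 1)*(b^3 - 2*b^2 - 9*b + 18) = (b - 2)*(b - 1)*(b + 3)*(b^2 - 5*b + 6) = (b - 2)^2*(b - 1)*(b + 3)*(b - 3)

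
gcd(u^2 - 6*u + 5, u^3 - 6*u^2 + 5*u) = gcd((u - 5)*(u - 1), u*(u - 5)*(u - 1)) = u^2 - 6*u + 5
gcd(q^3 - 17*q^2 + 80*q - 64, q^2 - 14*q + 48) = q - 8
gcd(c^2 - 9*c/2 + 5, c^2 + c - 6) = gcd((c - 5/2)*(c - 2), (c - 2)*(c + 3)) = c - 2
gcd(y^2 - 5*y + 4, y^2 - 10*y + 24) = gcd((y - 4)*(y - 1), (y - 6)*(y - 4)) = y - 4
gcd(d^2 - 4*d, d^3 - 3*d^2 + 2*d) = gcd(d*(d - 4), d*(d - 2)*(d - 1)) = d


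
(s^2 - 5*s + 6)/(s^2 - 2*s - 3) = (s - 2)/(s + 1)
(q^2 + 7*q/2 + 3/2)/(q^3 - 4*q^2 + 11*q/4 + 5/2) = 2*(q + 3)/(2*q^2 - 9*q + 10)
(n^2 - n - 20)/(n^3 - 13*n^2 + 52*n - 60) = (n + 4)/(n^2 - 8*n + 12)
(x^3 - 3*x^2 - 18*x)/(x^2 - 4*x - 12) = x*(x + 3)/(x + 2)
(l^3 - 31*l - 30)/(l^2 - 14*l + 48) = (l^2 + 6*l + 5)/(l - 8)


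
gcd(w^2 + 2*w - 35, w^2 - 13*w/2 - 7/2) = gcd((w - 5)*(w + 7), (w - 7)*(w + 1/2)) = 1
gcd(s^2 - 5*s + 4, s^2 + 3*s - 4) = s - 1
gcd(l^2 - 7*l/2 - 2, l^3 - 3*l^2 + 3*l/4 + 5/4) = l + 1/2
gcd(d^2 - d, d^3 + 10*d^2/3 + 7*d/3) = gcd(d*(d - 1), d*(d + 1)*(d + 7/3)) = d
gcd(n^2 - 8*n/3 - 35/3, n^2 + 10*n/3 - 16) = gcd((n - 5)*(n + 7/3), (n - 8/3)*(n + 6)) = 1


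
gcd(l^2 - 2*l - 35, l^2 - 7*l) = l - 7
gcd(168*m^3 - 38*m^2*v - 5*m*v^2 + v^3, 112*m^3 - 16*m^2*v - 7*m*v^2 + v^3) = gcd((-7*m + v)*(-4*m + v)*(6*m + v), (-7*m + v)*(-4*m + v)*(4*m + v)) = 28*m^2 - 11*m*v + v^2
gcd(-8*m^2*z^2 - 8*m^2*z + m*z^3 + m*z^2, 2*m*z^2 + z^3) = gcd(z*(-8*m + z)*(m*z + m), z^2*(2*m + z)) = z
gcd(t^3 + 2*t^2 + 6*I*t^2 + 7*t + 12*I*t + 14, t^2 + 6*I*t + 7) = t^2 + 6*I*t + 7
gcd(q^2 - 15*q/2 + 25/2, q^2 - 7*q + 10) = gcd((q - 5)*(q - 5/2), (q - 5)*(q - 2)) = q - 5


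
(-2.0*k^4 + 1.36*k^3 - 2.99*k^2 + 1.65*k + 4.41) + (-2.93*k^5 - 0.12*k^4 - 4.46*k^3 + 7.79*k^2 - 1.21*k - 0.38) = -2.93*k^5 - 2.12*k^4 - 3.1*k^3 + 4.8*k^2 + 0.44*k + 4.03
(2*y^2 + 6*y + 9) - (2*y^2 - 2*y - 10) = 8*y + 19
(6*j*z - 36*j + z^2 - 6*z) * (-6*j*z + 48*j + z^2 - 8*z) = -36*j^2*z^2 + 504*j^2*z - 1728*j^2 + z^4 - 14*z^3 + 48*z^2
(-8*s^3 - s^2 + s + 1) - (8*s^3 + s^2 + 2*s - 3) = -16*s^3 - 2*s^2 - s + 4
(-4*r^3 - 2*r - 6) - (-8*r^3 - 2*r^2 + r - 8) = 4*r^3 + 2*r^2 - 3*r + 2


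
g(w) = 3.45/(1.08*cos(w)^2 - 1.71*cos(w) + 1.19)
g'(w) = 3.45*(2.16*sin(w)*cos(w) - 1.71*sin(w))/(1.08*cos(w)^2 - 1.71*cos(w) + 1.19)^2 = (7.452*cos(w) - 5.8995)*sin(w)/(1.08*cos(w)^2 - 1.71*cos(w) + 1.19)^2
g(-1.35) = 3.98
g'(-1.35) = 5.54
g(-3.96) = 1.21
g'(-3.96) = -0.98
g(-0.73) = 6.69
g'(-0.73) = 0.87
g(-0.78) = 6.63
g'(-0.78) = 1.56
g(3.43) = 0.90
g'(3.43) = 0.25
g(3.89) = 1.14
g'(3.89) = 0.85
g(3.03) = 0.87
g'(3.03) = -0.09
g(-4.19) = 1.49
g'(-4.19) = -1.56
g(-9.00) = 0.95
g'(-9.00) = 0.39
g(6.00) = 6.34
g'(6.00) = -1.19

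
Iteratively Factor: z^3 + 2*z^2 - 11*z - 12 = (z + 4)*(z^2 - 2*z - 3) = (z - 3)*(z + 4)*(z + 1)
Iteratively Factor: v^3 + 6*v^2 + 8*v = (v + 2)*(v^2 + 4*v) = v*(v + 2)*(v + 4)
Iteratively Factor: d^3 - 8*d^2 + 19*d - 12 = (d - 1)*(d^2 - 7*d + 12) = (d - 3)*(d - 1)*(d - 4)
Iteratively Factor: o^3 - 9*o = (o - 3)*(o^2 + 3*o) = o*(o - 3)*(o + 3)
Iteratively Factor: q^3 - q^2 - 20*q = (q - 5)*(q^2 + 4*q) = (q - 5)*(q + 4)*(q)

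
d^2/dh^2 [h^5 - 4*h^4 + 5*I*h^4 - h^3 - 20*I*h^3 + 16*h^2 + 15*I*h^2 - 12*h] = 20*h^3 + h^2*(-48 + 60*I) + h*(-6 - 120*I) + 32 + 30*I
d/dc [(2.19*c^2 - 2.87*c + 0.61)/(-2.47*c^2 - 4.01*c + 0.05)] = (-15.8708*c^2 + 3.2324*c + 2.3026)/(6.1009*c^4 + 19.8094*c^3 + 15.8331*c^2 - 0.401*c + 0.0025)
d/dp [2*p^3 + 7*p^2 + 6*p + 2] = 6*p^2 + 14*p + 6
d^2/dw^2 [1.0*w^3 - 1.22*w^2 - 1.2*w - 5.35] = 6.0*w - 2.44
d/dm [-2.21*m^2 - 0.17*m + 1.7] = -4.42*m - 0.17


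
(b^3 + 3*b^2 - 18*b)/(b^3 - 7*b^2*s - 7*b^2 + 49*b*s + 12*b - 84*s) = b*(-b - 6)/(-b^2 + 7*b*s + 4*b - 28*s)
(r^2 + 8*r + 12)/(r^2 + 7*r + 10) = (r + 6)/(r + 5)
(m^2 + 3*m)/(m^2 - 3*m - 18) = m/(m - 6)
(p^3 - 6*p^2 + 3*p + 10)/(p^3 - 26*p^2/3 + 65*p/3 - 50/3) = 3*(p + 1)/(3*p - 5)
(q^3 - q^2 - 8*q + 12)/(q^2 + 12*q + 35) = (q^3 - q^2 - 8*q + 12)/(q^2 + 12*q + 35)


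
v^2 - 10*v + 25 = (v - 5)^2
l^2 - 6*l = l*(l - 6)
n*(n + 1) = n^2 + n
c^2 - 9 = (c - 3)*(c + 3)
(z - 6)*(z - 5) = z^2 - 11*z + 30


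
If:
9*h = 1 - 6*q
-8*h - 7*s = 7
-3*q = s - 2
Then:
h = -35/79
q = 197/237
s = -39/79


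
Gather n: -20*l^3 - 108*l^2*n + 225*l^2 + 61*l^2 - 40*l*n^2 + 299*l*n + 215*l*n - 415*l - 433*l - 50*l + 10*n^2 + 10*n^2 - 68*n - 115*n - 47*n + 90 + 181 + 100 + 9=-20*l^3 + 286*l^2 - 898*l + n^2*(20 - 40*l) + n*(-108*l^2 + 514*l - 230) + 380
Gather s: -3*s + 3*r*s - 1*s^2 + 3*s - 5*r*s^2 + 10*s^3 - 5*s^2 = 3*r*s + 10*s^3 + s^2*(-5*r - 6)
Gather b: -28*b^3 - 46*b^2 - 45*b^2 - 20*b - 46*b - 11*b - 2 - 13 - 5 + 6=-28*b^3 - 91*b^2 - 77*b - 14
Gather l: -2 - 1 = -3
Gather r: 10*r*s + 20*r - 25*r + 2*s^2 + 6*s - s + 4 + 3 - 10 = r*(10*s - 5) + 2*s^2 + 5*s - 3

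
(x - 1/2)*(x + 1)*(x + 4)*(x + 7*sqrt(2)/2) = x^4 + 9*x^3/2 + 7*sqrt(2)*x^3/2 + 3*x^2/2 + 63*sqrt(2)*x^2/4 - 2*x + 21*sqrt(2)*x/4 - 7*sqrt(2)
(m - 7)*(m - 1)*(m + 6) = m^3 - 2*m^2 - 41*m + 42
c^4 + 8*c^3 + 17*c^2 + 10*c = c*(c + 1)*(c + 2)*(c + 5)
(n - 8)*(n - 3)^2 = n^3 - 14*n^2 + 57*n - 72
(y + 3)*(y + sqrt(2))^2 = y^3 + 2*sqrt(2)*y^2 + 3*y^2 + 2*y + 6*sqrt(2)*y + 6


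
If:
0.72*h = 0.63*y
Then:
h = 0.875*y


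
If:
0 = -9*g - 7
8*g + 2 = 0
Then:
No Solution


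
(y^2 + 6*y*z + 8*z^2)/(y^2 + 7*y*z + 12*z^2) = (y + 2*z)/(y + 3*z)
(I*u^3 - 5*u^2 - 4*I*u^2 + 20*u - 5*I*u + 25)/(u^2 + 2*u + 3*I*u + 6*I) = (I*u^3 - u^2*(5 + 4*I) + 5*u*(4 - I) + 25)/(u^2 + u*(2 + 3*I) + 6*I)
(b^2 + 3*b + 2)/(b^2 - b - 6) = (b + 1)/(b - 3)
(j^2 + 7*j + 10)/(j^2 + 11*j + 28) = (j^2 + 7*j + 10)/(j^2 + 11*j + 28)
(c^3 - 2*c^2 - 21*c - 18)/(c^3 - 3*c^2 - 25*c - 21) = (c - 6)/(c - 7)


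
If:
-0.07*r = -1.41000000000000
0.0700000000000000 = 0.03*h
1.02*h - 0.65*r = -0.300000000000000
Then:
No Solution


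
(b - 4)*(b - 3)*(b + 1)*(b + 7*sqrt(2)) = b^4 - 6*b^3 + 7*sqrt(2)*b^3 - 42*sqrt(2)*b^2 + 5*b^2 + 12*b + 35*sqrt(2)*b + 84*sqrt(2)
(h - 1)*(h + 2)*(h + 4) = h^3 + 5*h^2 + 2*h - 8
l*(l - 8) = l^2 - 8*l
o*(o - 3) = o^2 - 3*o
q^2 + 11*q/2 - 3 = (q - 1/2)*(q + 6)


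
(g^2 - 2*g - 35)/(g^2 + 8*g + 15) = (g - 7)/(g + 3)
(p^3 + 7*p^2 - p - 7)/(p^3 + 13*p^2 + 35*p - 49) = (p + 1)/(p + 7)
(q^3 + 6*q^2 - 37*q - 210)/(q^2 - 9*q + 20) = (q^3 + 6*q^2 - 37*q - 210)/(q^2 - 9*q + 20)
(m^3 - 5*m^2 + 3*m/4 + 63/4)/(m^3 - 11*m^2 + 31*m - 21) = (m^2 - 2*m - 21/4)/(m^2 - 8*m + 7)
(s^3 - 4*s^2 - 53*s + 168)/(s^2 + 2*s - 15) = (s^2 - s - 56)/(s + 5)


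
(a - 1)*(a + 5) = a^2 + 4*a - 5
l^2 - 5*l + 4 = (l - 4)*(l - 1)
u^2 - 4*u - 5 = (u - 5)*(u + 1)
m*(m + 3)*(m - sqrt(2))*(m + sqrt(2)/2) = m^4 - sqrt(2)*m^3/2 + 3*m^3 - 3*sqrt(2)*m^2/2 - m^2 - 3*m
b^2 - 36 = (b - 6)*(b + 6)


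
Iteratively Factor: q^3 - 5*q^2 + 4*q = (q - 1)*(q^2 - 4*q) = (q - 4)*(q - 1)*(q)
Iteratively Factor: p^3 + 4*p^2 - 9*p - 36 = (p - 3)*(p^2 + 7*p + 12) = (p - 3)*(p + 3)*(p + 4)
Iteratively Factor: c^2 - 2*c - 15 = (c - 5)*(c + 3)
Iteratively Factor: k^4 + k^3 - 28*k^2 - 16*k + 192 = (k - 4)*(k^3 + 5*k^2 - 8*k - 48) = (k - 4)*(k + 4)*(k^2 + k - 12) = (k - 4)*(k - 3)*(k + 4)*(k + 4)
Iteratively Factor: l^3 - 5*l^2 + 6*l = (l - 3)*(l^2 - 2*l) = l*(l - 3)*(l - 2)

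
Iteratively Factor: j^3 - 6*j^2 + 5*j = (j - 5)*(j^2 - j) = (j - 5)*(j - 1)*(j)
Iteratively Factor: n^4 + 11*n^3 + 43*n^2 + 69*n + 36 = (n + 4)*(n^3 + 7*n^2 + 15*n + 9) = (n + 3)*(n + 4)*(n^2 + 4*n + 3) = (n + 3)^2*(n + 4)*(n + 1)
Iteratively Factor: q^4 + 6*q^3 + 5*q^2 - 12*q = (q + 3)*(q^3 + 3*q^2 - 4*q) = (q - 1)*(q + 3)*(q^2 + 4*q) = (q - 1)*(q + 3)*(q + 4)*(q)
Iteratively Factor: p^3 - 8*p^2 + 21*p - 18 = (p - 3)*(p^2 - 5*p + 6) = (p - 3)^2*(p - 2)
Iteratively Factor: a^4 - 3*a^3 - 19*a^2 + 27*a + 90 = (a - 5)*(a^3 + 2*a^2 - 9*a - 18) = (a - 5)*(a - 3)*(a^2 + 5*a + 6) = (a - 5)*(a - 3)*(a + 3)*(a + 2)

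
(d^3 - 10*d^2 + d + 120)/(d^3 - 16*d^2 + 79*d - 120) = (d + 3)/(d - 3)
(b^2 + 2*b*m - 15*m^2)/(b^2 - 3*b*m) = (b + 5*m)/b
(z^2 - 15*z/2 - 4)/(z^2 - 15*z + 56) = (z + 1/2)/(z - 7)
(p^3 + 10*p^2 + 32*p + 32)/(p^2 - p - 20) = (p^2 + 6*p + 8)/(p - 5)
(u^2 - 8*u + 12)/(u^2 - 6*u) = (u - 2)/u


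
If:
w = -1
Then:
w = -1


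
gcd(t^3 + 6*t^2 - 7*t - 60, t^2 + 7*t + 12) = t + 4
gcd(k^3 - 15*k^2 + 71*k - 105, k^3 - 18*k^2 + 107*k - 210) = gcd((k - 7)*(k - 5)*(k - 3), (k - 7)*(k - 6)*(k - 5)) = k^2 - 12*k + 35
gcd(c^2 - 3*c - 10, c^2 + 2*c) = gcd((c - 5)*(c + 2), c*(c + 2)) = c + 2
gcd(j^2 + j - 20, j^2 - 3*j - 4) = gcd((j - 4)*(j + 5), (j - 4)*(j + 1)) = j - 4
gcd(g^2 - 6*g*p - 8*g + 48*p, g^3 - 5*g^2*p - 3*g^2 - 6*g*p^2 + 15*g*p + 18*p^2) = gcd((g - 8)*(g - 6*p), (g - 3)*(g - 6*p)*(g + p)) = -g + 6*p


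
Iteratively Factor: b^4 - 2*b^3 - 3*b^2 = (b)*(b^3 - 2*b^2 - 3*b) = b*(b - 3)*(b^2 + b) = b*(b - 3)*(b + 1)*(b)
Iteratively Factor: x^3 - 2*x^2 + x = (x)*(x^2 - 2*x + 1) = x*(x - 1)*(x - 1)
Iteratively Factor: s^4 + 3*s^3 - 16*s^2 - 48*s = (s - 4)*(s^3 + 7*s^2 + 12*s) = s*(s - 4)*(s^2 + 7*s + 12) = s*(s - 4)*(s + 3)*(s + 4)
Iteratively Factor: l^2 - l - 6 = (l - 3)*(l + 2)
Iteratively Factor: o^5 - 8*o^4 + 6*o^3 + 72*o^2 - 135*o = (o - 5)*(o^4 - 3*o^3 - 9*o^2 + 27*o) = o*(o - 5)*(o^3 - 3*o^2 - 9*o + 27) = o*(o - 5)*(o - 3)*(o^2 - 9) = o*(o - 5)*(o - 3)*(o + 3)*(o - 3)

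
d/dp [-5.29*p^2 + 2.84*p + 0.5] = 2.84 - 10.58*p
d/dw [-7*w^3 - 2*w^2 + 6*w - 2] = -21*w^2 - 4*w + 6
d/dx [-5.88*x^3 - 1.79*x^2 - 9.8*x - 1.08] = -17.64*x^2 - 3.58*x - 9.8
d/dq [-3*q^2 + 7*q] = 7 - 6*q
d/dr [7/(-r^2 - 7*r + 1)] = 7*(2*r + 7)/(r^2 + 7*r - 1)^2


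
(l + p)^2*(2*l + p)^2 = 4*l^4 + 12*l^3*p + 13*l^2*p^2 + 6*l*p^3 + p^4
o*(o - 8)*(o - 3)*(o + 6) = o^4 - 5*o^3 - 42*o^2 + 144*o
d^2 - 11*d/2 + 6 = (d - 4)*(d - 3/2)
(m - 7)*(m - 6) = m^2 - 13*m + 42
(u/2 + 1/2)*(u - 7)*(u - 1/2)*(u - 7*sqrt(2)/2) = u^4/2 - 13*u^3/4 - 7*sqrt(2)*u^3/4 - 2*u^2 + 91*sqrt(2)*u^2/8 + 7*u/4 + 7*sqrt(2)*u - 49*sqrt(2)/8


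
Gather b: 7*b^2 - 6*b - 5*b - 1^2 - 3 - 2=7*b^2 - 11*b - 6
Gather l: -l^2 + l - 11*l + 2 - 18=-l^2 - 10*l - 16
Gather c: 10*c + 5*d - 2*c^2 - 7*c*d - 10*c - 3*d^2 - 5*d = -2*c^2 - 7*c*d - 3*d^2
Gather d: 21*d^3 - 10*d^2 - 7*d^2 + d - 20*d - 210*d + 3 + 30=21*d^3 - 17*d^2 - 229*d + 33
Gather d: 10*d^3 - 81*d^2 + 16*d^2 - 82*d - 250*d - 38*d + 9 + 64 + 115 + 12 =10*d^3 - 65*d^2 - 370*d + 200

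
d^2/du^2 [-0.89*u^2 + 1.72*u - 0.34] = -1.78000000000000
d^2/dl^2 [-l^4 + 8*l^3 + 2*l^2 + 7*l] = -12*l^2 + 48*l + 4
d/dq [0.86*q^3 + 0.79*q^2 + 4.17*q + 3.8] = 2.58*q^2 + 1.58*q + 4.17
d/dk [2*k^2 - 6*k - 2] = 4*k - 6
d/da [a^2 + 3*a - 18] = 2*a + 3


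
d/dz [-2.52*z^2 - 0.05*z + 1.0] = -5.04*z - 0.05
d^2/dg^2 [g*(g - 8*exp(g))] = -8*g*exp(g) - 16*exp(g) + 2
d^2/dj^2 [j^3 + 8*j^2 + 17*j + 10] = 6*j + 16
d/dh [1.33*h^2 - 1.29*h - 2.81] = 2.66*h - 1.29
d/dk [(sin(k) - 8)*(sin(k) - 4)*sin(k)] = (3*sin(k)^2 - 24*sin(k) + 32)*cos(k)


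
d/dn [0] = 0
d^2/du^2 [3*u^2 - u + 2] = 6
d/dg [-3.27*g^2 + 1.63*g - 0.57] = 1.63 - 6.54*g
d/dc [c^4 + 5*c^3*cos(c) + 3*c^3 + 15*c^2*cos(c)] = c*(-5*c^2*sin(c) + 4*c^2 + 15*sqrt(2)*c*cos(c + pi/4) + 9*c + 30*cos(c))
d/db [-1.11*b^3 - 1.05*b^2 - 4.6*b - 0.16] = -3.33*b^2 - 2.1*b - 4.6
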